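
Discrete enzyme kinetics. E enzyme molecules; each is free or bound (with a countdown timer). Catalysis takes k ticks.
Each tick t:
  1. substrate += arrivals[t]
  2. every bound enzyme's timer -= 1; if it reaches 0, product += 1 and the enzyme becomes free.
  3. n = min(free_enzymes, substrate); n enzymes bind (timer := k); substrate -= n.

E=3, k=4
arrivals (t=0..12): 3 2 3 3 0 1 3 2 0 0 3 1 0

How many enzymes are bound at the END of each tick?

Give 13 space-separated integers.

Answer: 3 3 3 3 3 3 3 3 3 3 3 3 3

Derivation:
t=0: arr=3 -> substrate=0 bound=3 product=0
t=1: arr=2 -> substrate=2 bound=3 product=0
t=2: arr=3 -> substrate=5 bound=3 product=0
t=3: arr=3 -> substrate=8 bound=3 product=0
t=4: arr=0 -> substrate=5 bound=3 product=3
t=5: arr=1 -> substrate=6 bound=3 product=3
t=6: arr=3 -> substrate=9 bound=3 product=3
t=7: arr=2 -> substrate=11 bound=3 product=3
t=8: arr=0 -> substrate=8 bound=3 product=6
t=9: arr=0 -> substrate=8 bound=3 product=6
t=10: arr=3 -> substrate=11 bound=3 product=6
t=11: arr=1 -> substrate=12 bound=3 product=6
t=12: arr=0 -> substrate=9 bound=3 product=9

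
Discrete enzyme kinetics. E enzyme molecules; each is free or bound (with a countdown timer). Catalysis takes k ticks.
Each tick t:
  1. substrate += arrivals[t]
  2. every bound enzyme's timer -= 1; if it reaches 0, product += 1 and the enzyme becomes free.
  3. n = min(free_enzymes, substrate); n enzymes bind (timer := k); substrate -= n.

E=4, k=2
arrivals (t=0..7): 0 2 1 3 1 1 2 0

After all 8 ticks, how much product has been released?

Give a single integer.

Answer: 8

Derivation:
t=0: arr=0 -> substrate=0 bound=0 product=0
t=1: arr=2 -> substrate=0 bound=2 product=0
t=2: arr=1 -> substrate=0 bound=3 product=0
t=3: arr=3 -> substrate=0 bound=4 product=2
t=4: arr=1 -> substrate=0 bound=4 product=3
t=5: arr=1 -> substrate=0 bound=2 product=6
t=6: arr=2 -> substrate=0 bound=3 product=7
t=7: arr=0 -> substrate=0 bound=2 product=8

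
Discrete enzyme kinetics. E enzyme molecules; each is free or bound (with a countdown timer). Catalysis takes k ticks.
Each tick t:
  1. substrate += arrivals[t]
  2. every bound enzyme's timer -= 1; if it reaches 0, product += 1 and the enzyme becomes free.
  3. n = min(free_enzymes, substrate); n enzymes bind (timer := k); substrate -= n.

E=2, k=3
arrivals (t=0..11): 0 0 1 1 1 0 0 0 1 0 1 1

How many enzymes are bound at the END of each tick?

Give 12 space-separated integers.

Answer: 0 0 1 2 2 2 1 1 1 1 2 2

Derivation:
t=0: arr=0 -> substrate=0 bound=0 product=0
t=1: arr=0 -> substrate=0 bound=0 product=0
t=2: arr=1 -> substrate=0 bound=1 product=0
t=3: arr=1 -> substrate=0 bound=2 product=0
t=4: arr=1 -> substrate=1 bound=2 product=0
t=5: arr=0 -> substrate=0 bound=2 product=1
t=6: arr=0 -> substrate=0 bound=1 product=2
t=7: arr=0 -> substrate=0 bound=1 product=2
t=8: arr=1 -> substrate=0 bound=1 product=3
t=9: arr=0 -> substrate=0 bound=1 product=3
t=10: arr=1 -> substrate=0 bound=2 product=3
t=11: arr=1 -> substrate=0 bound=2 product=4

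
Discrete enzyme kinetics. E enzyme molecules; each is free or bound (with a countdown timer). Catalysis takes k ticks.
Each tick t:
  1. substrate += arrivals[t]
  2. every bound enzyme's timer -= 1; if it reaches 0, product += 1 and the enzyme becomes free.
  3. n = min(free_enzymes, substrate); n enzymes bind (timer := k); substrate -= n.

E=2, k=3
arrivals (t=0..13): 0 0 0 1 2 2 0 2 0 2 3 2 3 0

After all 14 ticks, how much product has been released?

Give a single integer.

t=0: arr=0 -> substrate=0 bound=0 product=0
t=1: arr=0 -> substrate=0 bound=0 product=0
t=2: arr=0 -> substrate=0 bound=0 product=0
t=3: arr=1 -> substrate=0 bound=1 product=0
t=4: arr=2 -> substrate=1 bound=2 product=0
t=5: arr=2 -> substrate=3 bound=2 product=0
t=6: arr=0 -> substrate=2 bound=2 product=1
t=7: arr=2 -> substrate=3 bound=2 product=2
t=8: arr=0 -> substrate=3 bound=2 product=2
t=9: arr=2 -> substrate=4 bound=2 product=3
t=10: arr=3 -> substrate=6 bound=2 product=4
t=11: arr=2 -> substrate=8 bound=2 product=4
t=12: arr=3 -> substrate=10 bound=2 product=5
t=13: arr=0 -> substrate=9 bound=2 product=6

Answer: 6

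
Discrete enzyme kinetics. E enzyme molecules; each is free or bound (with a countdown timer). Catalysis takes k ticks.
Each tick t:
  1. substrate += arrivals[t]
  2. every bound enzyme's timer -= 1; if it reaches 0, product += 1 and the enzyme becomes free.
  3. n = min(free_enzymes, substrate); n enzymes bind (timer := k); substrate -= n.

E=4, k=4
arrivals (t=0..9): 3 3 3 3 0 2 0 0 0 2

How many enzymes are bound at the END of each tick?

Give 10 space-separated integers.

t=0: arr=3 -> substrate=0 bound=3 product=0
t=1: arr=3 -> substrate=2 bound=4 product=0
t=2: arr=3 -> substrate=5 bound=4 product=0
t=3: arr=3 -> substrate=8 bound=4 product=0
t=4: arr=0 -> substrate=5 bound=4 product=3
t=5: arr=2 -> substrate=6 bound=4 product=4
t=6: arr=0 -> substrate=6 bound=4 product=4
t=7: arr=0 -> substrate=6 bound=4 product=4
t=8: arr=0 -> substrate=3 bound=4 product=7
t=9: arr=2 -> substrate=4 bound=4 product=8

Answer: 3 4 4 4 4 4 4 4 4 4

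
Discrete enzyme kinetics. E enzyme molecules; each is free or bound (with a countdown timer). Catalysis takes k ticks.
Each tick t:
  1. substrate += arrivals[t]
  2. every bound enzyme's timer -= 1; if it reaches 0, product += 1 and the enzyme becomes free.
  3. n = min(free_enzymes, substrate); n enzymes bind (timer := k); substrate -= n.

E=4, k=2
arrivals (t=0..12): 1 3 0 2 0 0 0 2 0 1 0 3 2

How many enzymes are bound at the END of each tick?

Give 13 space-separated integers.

t=0: arr=1 -> substrate=0 bound=1 product=0
t=1: arr=3 -> substrate=0 bound=4 product=0
t=2: arr=0 -> substrate=0 bound=3 product=1
t=3: arr=2 -> substrate=0 bound=2 product=4
t=4: arr=0 -> substrate=0 bound=2 product=4
t=5: arr=0 -> substrate=0 bound=0 product=6
t=6: arr=0 -> substrate=0 bound=0 product=6
t=7: arr=2 -> substrate=0 bound=2 product=6
t=8: arr=0 -> substrate=0 bound=2 product=6
t=9: arr=1 -> substrate=0 bound=1 product=8
t=10: arr=0 -> substrate=0 bound=1 product=8
t=11: arr=3 -> substrate=0 bound=3 product=9
t=12: arr=2 -> substrate=1 bound=4 product=9

Answer: 1 4 3 2 2 0 0 2 2 1 1 3 4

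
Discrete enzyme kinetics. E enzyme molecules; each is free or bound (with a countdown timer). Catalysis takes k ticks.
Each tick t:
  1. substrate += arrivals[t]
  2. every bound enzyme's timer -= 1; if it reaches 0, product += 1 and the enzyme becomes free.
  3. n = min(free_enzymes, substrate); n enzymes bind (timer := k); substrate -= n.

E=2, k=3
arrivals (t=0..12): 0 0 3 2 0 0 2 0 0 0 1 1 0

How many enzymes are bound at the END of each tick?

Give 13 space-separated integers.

t=0: arr=0 -> substrate=0 bound=0 product=0
t=1: arr=0 -> substrate=0 bound=0 product=0
t=2: arr=3 -> substrate=1 bound=2 product=0
t=3: arr=2 -> substrate=3 bound=2 product=0
t=4: arr=0 -> substrate=3 bound=2 product=0
t=5: arr=0 -> substrate=1 bound=2 product=2
t=6: arr=2 -> substrate=3 bound=2 product=2
t=7: arr=0 -> substrate=3 bound=2 product=2
t=8: arr=0 -> substrate=1 bound=2 product=4
t=9: arr=0 -> substrate=1 bound=2 product=4
t=10: arr=1 -> substrate=2 bound=2 product=4
t=11: arr=1 -> substrate=1 bound=2 product=6
t=12: arr=0 -> substrate=1 bound=2 product=6

Answer: 0 0 2 2 2 2 2 2 2 2 2 2 2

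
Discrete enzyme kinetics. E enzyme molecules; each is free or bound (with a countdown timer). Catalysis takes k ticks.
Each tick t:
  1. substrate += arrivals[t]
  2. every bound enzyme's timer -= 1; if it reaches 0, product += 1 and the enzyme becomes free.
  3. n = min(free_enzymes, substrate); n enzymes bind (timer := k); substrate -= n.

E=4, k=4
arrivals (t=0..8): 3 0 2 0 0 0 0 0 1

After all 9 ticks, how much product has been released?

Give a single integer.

Answer: 5

Derivation:
t=0: arr=3 -> substrate=0 bound=3 product=0
t=1: arr=0 -> substrate=0 bound=3 product=0
t=2: arr=2 -> substrate=1 bound=4 product=0
t=3: arr=0 -> substrate=1 bound=4 product=0
t=4: arr=0 -> substrate=0 bound=2 product=3
t=5: arr=0 -> substrate=0 bound=2 product=3
t=6: arr=0 -> substrate=0 bound=1 product=4
t=7: arr=0 -> substrate=0 bound=1 product=4
t=8: arr=1 -> substrate=0 bound=1 product=5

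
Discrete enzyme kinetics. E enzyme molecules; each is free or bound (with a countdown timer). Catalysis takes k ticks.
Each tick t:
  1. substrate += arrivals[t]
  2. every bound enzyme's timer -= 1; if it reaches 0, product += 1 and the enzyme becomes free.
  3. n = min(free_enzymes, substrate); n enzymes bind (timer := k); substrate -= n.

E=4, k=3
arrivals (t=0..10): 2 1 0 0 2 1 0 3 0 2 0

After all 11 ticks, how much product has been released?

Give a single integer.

t=0: arr=2 -> substrate=0 bound=2 product=0
t=1: arr=1 -> substrate=0 bound=3 product=0
t=2: arr=0 -> substrate=0 bound=3 product=0
t=3: arr=0 -> substrate=0 bound=1 product=2
t=4: arr=2 -> substrate=0 bound=2 product=3
t=5: arr=1 -> substrate=0 bound=3 product=3
t=6: arr=0 -> substrate=0 bound=3 product=3
t=7: arr=3 -> substrate=0 bound=4 product=5
t=8: arr=0 -> substrate=0 bound=3 product=6
t=9: arr=2 -> substrate=1 bound=4 product=6
t=10: arr=0 -> substrate=0 bound=2 product=9

Answer: 9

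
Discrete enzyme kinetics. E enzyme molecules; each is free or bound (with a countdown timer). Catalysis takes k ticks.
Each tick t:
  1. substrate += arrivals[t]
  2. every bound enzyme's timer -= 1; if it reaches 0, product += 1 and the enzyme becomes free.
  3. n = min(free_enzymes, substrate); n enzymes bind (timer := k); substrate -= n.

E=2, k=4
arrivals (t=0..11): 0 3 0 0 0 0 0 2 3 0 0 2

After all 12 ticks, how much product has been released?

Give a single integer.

Answer: 4

Derivation:
t=0: arr=0 -> substrate=0 bound=0 product=0
t=1: arr=3 -> substrate=1 bound=2 product=0
t=2: arr=0 -> substrate=1 bound=2 product=0
t=3: arr=0 -> substrate=1 bound=2 product=0
t=4: arr=0 -> substrate=1 bound=2 product=0
t=5: arr=0 -> substrate=0 bound=1 product=2
t=6: arr=0 -> substrate=0 bound=1 product=2
t=7: arr=2 -> substrate=1 bound=2 product=2
t=8: arr=3 -> substrate=4 bound=2 product=2
t=9: arr=0 -> substrate=3 bound=2 product=3
t=10: arr=0 -> substrate=3 bound=2 product=3
t=11: arr=2 -> substrate=4 bound=2 product=4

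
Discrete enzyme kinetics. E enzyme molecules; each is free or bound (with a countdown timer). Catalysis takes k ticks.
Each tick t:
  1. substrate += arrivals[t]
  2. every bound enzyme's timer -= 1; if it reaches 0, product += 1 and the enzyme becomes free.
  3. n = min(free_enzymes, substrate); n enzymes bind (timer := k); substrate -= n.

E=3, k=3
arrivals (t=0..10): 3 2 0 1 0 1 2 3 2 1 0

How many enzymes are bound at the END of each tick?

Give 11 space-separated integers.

t=0: arr=3 -> substrate=0 bound=3 product=0
t=1: arr=2 -> substrate=2 bound=3 product=0
t=2: arr=0 -> substrate=2 bound=3 product=0
t=3: arr=1 -> substrate=0 bound=3 product=3
t=4: arr=0 -> substrate=0 bound=3 product=3
t=5: arr=1 -> substrate=1 bound=3 product=3
t=6: arr=2 -> substrate=0 bound=3 product=6
t=7: arr=3 -> substrate=3 bound=3 product=6
t=8: arr=2 -> substrate=5 bound=3 product=6
t=9: arr=1 -> substrate=3 bound=3 product=9
t=10: arr=0 -> substrate=3 bound=3 product=9

Answer: 3 3 3 3 3 3 3 3 3 3 3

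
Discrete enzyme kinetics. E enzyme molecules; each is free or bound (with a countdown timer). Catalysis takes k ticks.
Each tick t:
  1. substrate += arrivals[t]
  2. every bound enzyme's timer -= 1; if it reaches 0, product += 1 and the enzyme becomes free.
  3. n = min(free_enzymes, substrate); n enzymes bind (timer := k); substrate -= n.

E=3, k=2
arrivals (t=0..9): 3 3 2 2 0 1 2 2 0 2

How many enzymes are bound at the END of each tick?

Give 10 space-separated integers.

t=0: arr=3 -> substrate=0 bound=3 product=0
t=1: arr=3 -> substrate=3 bound=3 product=0
t=2: arr=2 -> substrate=2 bound=3 product=3
t=3: arr=2 -> substrate=4 bound=3 product=3
t=4: arr=0 -> substrate=1 bound=3 product=6
t=5: arr=1 -> substrate=2 bound=3 product=6
t=6: arr=2 -> substrate=1 bound=3 product=9
t=7: arr=2 -> substrate=3 bound=3 product=9
t=8: arr=0 -> substrate=0 bound=3 product=12
t=9: arr=2 -> substrate=2 bound=3 product=12

Answer: 3 3 3 3 3 3 3 3 3 3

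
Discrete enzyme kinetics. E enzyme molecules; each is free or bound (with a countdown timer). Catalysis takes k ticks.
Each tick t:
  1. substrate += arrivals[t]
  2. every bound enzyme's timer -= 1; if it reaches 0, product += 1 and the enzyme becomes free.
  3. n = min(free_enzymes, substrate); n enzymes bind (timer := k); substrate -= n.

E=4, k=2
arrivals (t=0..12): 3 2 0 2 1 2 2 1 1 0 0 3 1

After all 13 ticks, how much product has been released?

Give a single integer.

t=0: arr=3 -> substrate=0 bound=3 product=0
t=1: arr=2 -> substrate=1 bound=4 product=0
t=2: arr=0 -> substrate=0 bound=2 product=3
t=3: arr=2 -> substrate=0 bound=3 product=4
t=4: arr=1 -> substrate=0 bound=3 product=5
t=5: arr=2 -> substrate=0 bound=3 product=7
t=6: arr=2 -> substrate=0 bound=4 product=8
t=7: arr=1 -> substrate=0 bound=3 product=10
t=8: arr=1 -> substrate=0 bound=2 product=12
t=9: arr=0 -> substrate=0 bound=1 product=13
t=10: arr=0 -> substrate=0 bound=0 product=14
t=11: arr=3 -> substrate=0 bound=3 product=14
t=12: arr=1 -> substrate=0 bound=4 product=14

Answer: 14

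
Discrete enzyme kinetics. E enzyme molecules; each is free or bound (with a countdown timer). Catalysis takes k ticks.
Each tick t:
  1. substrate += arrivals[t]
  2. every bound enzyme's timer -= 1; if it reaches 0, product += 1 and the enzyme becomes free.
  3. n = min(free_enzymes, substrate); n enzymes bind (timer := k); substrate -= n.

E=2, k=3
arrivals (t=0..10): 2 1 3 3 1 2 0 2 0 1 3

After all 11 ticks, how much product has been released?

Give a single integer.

t=0: arr=2 -> substrate=0 bound=2 product=0
t=1: arr=1 -> substrate=1 bound=2 product=0
t=2: arr=3 -> substrate=4 bound=2 product=0
t=3: arr=3 -> substrate=5 bound=2 product=2
t=4: arr=1 -> substrate=6 bound=2 product=2
t=5: arr=2 -> substrate=8 bound=2 product=2
t=6: arr=0 -> substrate=6 bound=2 product=4
t=7: arr=2 -> substrate=8 bound=2 product=4
t=8: arr=0 -> substrate=8 bound=2 product=4
t=9: arr=1 -> substrate=7 bound=2 product=6
t=10: arr=3 -> substrate=10 bound=2 product=6

Answer: 6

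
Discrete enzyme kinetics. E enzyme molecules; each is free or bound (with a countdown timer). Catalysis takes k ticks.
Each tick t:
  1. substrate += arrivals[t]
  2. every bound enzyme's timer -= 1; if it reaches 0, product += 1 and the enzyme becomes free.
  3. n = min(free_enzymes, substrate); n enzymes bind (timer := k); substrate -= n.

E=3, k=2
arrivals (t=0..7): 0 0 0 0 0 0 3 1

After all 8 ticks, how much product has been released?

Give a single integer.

Answer: 0

Derivation:
t=0: arr=0 -> substrate=0 bound=0 product=0
t=1: arr=0 -> substrate=0 bound=0 product=0
t=2: arr=0 -> substrate=0 bound=0 product=0
t=3: arr=0 -> substrate=0 bound=0 product=0
t=4: arr=0 -> substrate=0 bound=0 product=0
t=5: arr=0 -> substrate=0 bound=0 product=0
t=6: arr=3 -> substrate=0 bound=3 product=0
t=7: arr=1 -> substrate=1 bound=3 product=0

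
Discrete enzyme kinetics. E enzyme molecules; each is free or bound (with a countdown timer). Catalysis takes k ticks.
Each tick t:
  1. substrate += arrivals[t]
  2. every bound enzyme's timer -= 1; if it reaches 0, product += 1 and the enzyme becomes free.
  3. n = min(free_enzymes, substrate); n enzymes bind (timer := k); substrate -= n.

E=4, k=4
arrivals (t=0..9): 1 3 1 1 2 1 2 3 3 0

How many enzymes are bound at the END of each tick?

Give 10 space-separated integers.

Answer: 1 4 4 4 4 4 4 4 4 4

Derivation:
t=0: arr=1 -> substrate=0 bound=1 product=0
t=1: arr=3 -> substrate=0 bound=4 product=0
t=2: arr=1 -> substrate=1 bound=4 product=0
t=3: arr=1 -> substrate=2 bound=4 product=0
t=4: arr=2 -> substrate=3 bound=4 product=1
t=5: arr=1 -> substrate=1 bound=4 product=4
t=6: arr=2 -> substrate=3 bound=4 product=4
t=7: arr=3 -> substrate=6 bound=4 product=4
t=8: arr=3 -> substrate=8 bound=4 product=5
t=9: arr=0 -> substrate=5 bound=4 product=8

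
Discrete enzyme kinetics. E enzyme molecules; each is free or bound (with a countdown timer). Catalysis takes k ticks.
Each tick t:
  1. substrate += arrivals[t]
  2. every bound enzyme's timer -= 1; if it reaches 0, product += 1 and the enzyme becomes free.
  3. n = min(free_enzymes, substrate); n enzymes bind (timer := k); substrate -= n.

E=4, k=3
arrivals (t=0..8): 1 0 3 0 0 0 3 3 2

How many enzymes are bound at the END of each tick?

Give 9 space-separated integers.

t=0: arr=1 -> substrate=0 bound=1 product=0
t=1: arr=0 -> substrate=0 bound=1 product=0
t=2: arr=3 -> substrate=0 bound=4 product=0
t=3: arr=0 -> substrate=0 bound=3 product=1
t=4: arr=0 -> substrate=0 bound=3 product=1
t=5: arr=0 -> substrate=0 bound=0 product=4
t=6: arr=3 -> substrate=0 bound=3 product=4
t=7: arr=3 -> substrate=2 bound=4 product=4
t=8: arr=2 -> substrate=4 bound=4 product=4

Answer: 1 1 4 3 3 0 3 4 4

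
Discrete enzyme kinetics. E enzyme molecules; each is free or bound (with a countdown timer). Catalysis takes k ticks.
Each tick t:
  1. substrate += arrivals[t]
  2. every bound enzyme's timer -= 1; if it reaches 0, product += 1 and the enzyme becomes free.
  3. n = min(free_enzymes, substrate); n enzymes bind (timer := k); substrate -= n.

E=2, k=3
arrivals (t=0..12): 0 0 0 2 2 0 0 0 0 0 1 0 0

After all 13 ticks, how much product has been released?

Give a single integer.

Answer: 4

Derivation:
t=0: arr=0 -> substrate=0 bound=0 product=0
t=1: arr=0 -> substrate=0 bound=0 product=0
t=2: arr=0 -> substrate=0 bound=0 product=0
t=3: arr=2 -> substrate=0 bound=2 product=0
t=4: arr=2 -> substrate=2 bound=2 product=0
t=5: arr=0 -> substrate=2 bound=2 product=0
t=6: arr=0 -> substrate=0 bound=2 product=2
t=7: arr=0 -> substrate=0 bound=2 product=2
t=8: arr=0 -> substrate=0 bound=2 product=2
t=9: arr=0 -> substrate=0 bound=0 product=4
t=10: arr=1 -> substrate=0 bound=1 product=4
t=11: arr=0 -> substrate=0 bound=1 product=4
t=12: arr=0 -> substrate=0 bound=1 product=4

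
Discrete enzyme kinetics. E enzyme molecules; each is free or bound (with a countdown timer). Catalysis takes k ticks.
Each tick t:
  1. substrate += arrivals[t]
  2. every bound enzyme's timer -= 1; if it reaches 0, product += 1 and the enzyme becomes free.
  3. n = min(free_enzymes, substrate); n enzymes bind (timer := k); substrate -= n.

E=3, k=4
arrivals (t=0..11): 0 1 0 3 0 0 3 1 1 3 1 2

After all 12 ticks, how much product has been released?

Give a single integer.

t=0: arr=0 -> substrate=0 bound=0 product=0
t=1: arr=1 -> substrate=0 bound=1 product=0
t=2: arr=0 -> substrate=0 bound=1 product=0
t=3: arr=3 -> substrate=1 bound=3 product=0
t=4: arr=0 -> substrate=1 bound=3 product=0
t=5: arr=0 -> substrate=0 bound=3 product=1
t=6: arr=3 -> substrate=3 bound=3 product=1
t=7: arr=1 -> substrate=2 bound=3 product=3
t=8: arr=1 -> substrate=3 bound=3 product=3
t=9: arr=3 -> substrate=5 bound=3 product=4
t=10: arr=1 -> substrate=6 bound=3 product=4
t=11: arr=2 -> substrate=6 bound=3 product=6

Answer: 6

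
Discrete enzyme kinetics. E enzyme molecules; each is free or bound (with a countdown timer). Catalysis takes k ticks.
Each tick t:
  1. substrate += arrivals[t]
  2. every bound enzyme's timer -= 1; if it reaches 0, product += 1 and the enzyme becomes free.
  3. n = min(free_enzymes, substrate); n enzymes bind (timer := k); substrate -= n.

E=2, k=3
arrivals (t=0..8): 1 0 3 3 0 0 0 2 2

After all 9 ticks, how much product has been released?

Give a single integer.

Answer: 4

Derivation:
t=0: arr=1 -> substrate=0 bound=1 product=0
t=1: arr=0 -> substrate=0 bound=1 product=0
t=2: arr=3 -> substrate=2 bound=2 product=0
t=3: arr=3 -> substrate=4 bound=2 product=1
t=4: arr=0 -> substrate=4 bound=2 product=1
t=5: arr=0 -> substrate=3 bound=2 product=2
t=6: arr=0 -> substrate=2 bound=2 product=3
t=7: arr=2 -> substrate=4 bound=2 product=3
t=8: arr=2 -> substrate=5 bound=2 product=4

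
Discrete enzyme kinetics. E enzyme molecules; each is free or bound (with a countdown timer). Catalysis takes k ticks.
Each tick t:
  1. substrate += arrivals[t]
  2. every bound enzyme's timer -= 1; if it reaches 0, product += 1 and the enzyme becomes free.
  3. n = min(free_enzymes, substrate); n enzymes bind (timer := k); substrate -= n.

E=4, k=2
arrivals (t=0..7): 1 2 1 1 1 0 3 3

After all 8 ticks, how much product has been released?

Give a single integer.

Answer: 6

Derivation:
t=0: arr=1 -> substrate=0 bound=1 product=0
t=1: arr=2 -> substrate=0 bound=3 product=0
t=2: arr=1 -> substrate=0 bound=3 product=1
t=3: arr=1 -> substrate=0 bound=2 product=3
t=4: arr=1 -> substrate=0 bound=2 product=4
t=5: arr=0 -> substrate=0 bound=1 product=5
t=6: arr=3 -> substrate=0 bound=3 product=6
t=7: arr=3 -> substrate=2 bound=4 product=6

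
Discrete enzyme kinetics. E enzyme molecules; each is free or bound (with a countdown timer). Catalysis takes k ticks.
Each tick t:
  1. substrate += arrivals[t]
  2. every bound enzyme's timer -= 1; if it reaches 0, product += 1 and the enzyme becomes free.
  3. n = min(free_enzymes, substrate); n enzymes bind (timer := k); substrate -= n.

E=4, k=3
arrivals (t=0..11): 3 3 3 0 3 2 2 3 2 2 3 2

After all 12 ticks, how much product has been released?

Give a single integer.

Answer: 12

Derivation:
t=0: arr=3 -> substrate=0 bound=3 product=0
t=1: arr=3 -> substrate=2 bound=4 product=0
t=2: arr=3 -> substrate=5 bound=4 product=0
t=3: arr=0 -> substrate=2 bound=4 product=3
t=4: arr=3 -> substrate=4 bound=4 product=4
t=5: arr=2 -> substrate=6 bound=4 product=4
t=6: arr=2 -> substrate=5 bound=4 product=7
t=7: arr=3 -> substrate=7 bound=4 product=8
t=8: arr=2 -> substrate=9 bound=4 product=8
t=9: arr=2 -> substrate=8 bound=4 product=11
t=10: arr=3 -> substrate=10 bound=4 product=12
t=11: arr=2 -> substrate=12 bound=4 product=12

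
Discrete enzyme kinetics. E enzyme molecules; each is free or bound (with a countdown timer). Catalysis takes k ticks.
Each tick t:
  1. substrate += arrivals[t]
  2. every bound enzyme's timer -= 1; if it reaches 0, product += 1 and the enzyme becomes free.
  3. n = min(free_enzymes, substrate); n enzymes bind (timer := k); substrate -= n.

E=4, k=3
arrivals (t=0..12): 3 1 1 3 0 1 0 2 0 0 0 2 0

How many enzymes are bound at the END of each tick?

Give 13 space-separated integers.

Answer: 3 4 4 4 4 4 2 3 3 2 0 2 2

Derivation:
t=0: arr=3 -> substrate=0 bound=3 product=0
t=1: arr=1 -> substrate=0 bound=4 product=0
t=2: arr=1 -> substrate=1 bound=4 product=0
t=3: arr=3 -> substrate=1 bound=4 product=3
t=4: arr=0 -> substrate=0 bound=4 product=4
t=5: arr=1 -> substrate=1 bound=4 product=4
t=6: arr=0 -> substrate=0 bound=2 product=7
t=7: arr=2 -> substrate=0 bound=3 product=8
t=8: arr=0 -> substrate=0 bound=3 product=8
t=9: arr=0 -> substrate=0 bound=2 product=9
t=10: arr=0 -> substrate=0 bound=0 product=11
t=11: arr=2 -> substrate=0 bound=2 product=11
t=12: arr=0 -> substrate=0 bound=2 product=11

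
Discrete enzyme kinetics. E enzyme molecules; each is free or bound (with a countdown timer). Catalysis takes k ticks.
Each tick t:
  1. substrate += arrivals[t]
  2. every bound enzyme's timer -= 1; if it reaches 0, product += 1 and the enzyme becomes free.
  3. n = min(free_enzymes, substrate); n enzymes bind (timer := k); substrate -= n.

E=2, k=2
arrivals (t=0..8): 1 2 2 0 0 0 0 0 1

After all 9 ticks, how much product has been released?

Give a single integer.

Answer: 5

Derivation:
t=0: arr=1 -> substrate=0 bound=1 product=0
t=1: arr=2 -> substrate=1 bound=2 product=0
t=2: arr=2 -> substrate=2 bound=2 product=1
t=3: arr=0 -> substrate=1 bound=2 product=2
t=4: arr=0 -> substrate=0 bound=2 product=3
t=5: arr=0 -> substrate=0 bound=1 product=4
t=6: arr=0 -> substrate=0 bound=0 product=5
t=7: arr=0 -> substrate=0 bound=0 product=5
t=8: arr=1 -> substrate=0 bound=1 product=5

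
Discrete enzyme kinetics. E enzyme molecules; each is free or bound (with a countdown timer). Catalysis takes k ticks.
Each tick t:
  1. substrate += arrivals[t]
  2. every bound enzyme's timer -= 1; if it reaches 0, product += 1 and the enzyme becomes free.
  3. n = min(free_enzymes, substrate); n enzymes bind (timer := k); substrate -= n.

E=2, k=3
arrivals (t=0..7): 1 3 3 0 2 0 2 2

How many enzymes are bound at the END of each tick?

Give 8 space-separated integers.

Answer: 1 2 2 2 2 2 2 2

Derivation:
t=0: arr=1 -> substrate=0 bound=1 product=0
t=1: arr=3 -> substrate=2 bound=2 product=0
t=2: arr=3 -> substrate=5 bound=2 product=0
t=3: arr=0 -> substrate=4 bound=2 product=1
t=4: arr=2 -> substrate=5 bound=2 product=2
t=5: arr=0 -> substrate=5 bound=2 product=2
t=6: arr=2 -> substrate=6 bound=2 product=3
t=7: arr=2 -> substrate=7 bound=2 product=4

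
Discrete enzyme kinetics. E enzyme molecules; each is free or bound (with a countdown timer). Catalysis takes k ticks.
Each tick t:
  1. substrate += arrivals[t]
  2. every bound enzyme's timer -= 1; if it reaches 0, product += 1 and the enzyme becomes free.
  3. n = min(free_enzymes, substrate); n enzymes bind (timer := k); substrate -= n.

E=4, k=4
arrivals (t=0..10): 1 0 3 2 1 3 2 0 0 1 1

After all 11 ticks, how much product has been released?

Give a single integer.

t=0: arr=1 -> substrate=0 bound=1 product=0
t=1: arr=0 -> substrate=0 bound=1 product=0
t=2: arr=3 -> substrate=0 bound=4 product=0
t=3: arr=2 -> substrate=2 bound=4 product=0
t=4: arr=1 -> substrate=2 bound=4 product=1
t=5: arr=3 -> substrate=5 bound=4 product=1
t=6: arr=2 -> substrate=4 bound=4 product=4
t=7: arr=0 -> substrate=4 bound=4 product=4
t=8: arr=0 -> substrate=3 bound=4 product=5
t=9: arr=1 -> substrate=4 bound=4 product=5
t=10: arr=1 -> substrate=2 bound=4 product=8

Answer: 8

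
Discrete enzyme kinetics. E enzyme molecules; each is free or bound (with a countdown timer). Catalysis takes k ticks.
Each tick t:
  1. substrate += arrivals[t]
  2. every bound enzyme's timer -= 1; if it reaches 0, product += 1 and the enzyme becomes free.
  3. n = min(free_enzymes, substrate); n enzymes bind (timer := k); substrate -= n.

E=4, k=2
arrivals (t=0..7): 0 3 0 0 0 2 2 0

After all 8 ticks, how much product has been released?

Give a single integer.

t=0: arr=0 -> substrate=0 bound=0 product=0
t=1: arr=3 -> substrate=0 bound=3 product=0
t=2: arr=0 -> substrate=0 bound=3 product=0
t=3: arr=0 -> substrate=0 bound=0 product=3
t=4: arr=0 -> substrate=0 bound=0 product=3
t=5: arr=2 -> substrate=0 bound=2 product=3
t=6: arr=2 -> substrate=0 bound=4 product=3
t=7: arr=0 -> substrate=0 bound=2 product=5

Answer: 5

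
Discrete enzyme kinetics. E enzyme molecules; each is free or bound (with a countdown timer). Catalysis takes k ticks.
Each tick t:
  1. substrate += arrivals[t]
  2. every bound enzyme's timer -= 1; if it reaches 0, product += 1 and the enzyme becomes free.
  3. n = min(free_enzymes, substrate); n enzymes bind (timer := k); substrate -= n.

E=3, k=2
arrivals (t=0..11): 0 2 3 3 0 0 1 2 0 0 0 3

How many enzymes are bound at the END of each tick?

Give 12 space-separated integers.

Answer: 0 2 3 3 3 3 3 3 2 0 0 3

Derivation:
t=0: arr=0 -> substrate=0 bound=0 product=0
t=1: arr=2 -> substrate=0 bound=2 product=0
t=2: arr=3 -> substrate=2 bound=3 product=0
t=3: arr=3 -> substrate=3 bound=3 product=2
t=4: arr=0 -> substrate=2 bound=3 product=3
t=5: arr=0 -> substrate=0 bound=3 product=5
t=6: arr=1 -> substrate=0 bound=3 product=6
t=7: arr=2 -> substrate=0 bound=3 product=8
t=8: arr=0 -> substrate=0 bound=2 product=9
t=9: arr=0 -> substrate=0 bound=0 product=11
t=10: arr=0 -> substrate=0 bound=0 product=11
t=11: arr=3 -> substrate=0 bound=3 product=11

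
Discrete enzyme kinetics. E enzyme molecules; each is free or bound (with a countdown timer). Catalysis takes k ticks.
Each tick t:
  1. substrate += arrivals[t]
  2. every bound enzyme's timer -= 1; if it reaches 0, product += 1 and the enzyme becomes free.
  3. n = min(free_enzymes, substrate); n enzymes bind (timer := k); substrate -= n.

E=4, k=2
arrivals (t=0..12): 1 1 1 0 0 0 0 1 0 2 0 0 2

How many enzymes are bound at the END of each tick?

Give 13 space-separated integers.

Answer: 1 2 2 1 0 0 0 1 1 2 2 0 2

Derivation:
t=0: arr=1 -> substrate=0 bound=1 product=0
t=1: arr=1 -> substrate=0 bound=2 product=0
t=2: arr=1 -> substrate=0 bound=2 product=1
t=3: arr=0 -> substrate=0 bound=1 product=2
t=4: arr=0 -> substrate=0 bound=0 product=3
t=5: arr=0 -> substrate=0 bound=0 product=3
t=6: arr=0 -> substrate=0 bound=0 product=3
t=7: arr=1 -> substrate=0 bound=1 product=3
t=8: arr=0 -> substrate=0 bound=1 product=3
t=9: arr=2 -> substrate=0 bound=2 product=4
t=10: arr=0 -> substrate=0 bound=2 product=4
t=11: arr=0 -> substrate=0 bound=0 product=6
t=12: arr=2 -> substrate=0 bound=2 product=6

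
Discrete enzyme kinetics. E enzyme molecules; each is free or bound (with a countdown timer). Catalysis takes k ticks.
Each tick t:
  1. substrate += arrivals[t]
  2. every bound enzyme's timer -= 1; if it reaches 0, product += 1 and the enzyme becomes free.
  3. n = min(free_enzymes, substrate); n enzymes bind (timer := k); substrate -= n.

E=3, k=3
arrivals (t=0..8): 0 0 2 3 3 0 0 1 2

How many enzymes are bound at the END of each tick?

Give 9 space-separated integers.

t=0: arr=0 -> substrate=0 bound=0 product=0
t=1: arr=0 -> substrate=0 bound=0 product=0
t=2: arr=2 -> substrate=0 bound=2 product=0
t=3: arr=3 -> substrate=2 bound=3 product=0
t=4: arr=3 -> substrate=5 bound=3 product=0
t=5: arr=0 -> substrate=3 bound=3 product=2
t=6: arr=0 -> substrate=2 bound=3 product=3
t=7: arr=1 -> substrate=3 bound=3 product=3
t=8: arr=2 -> substrate=3 bound=3 product=5

Answer: 0 0 2 3 3 3 3 3 3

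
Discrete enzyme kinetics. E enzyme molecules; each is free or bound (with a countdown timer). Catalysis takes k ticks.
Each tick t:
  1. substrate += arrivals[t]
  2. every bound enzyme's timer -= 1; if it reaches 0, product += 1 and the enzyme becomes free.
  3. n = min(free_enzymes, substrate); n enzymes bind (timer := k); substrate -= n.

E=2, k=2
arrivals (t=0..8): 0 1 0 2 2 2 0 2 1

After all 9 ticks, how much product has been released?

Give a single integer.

Answer: 5

Derivation:
t=0: arr=0 -> substrate=0 bound=0 product=0
t=1: arr=1 -> substrate=0 bound=1 product=0
t=2: arr=0 -> substrate=0 bound=1 product=0
t=3: arr=2 -> substrate=0 bound=2 product=1
t=4: arr=2 -> substrate=2 bound=2 product=1
t=5: arr=2 -> substrate=2 bound=2 product=3
t=6: arr=0 -> substrate=2 bound=2 product=3
t=7: arr=2 -> substrate=2 bound=2 product=5
t=8: arr=1 -> substrate=3 bound=2 product=5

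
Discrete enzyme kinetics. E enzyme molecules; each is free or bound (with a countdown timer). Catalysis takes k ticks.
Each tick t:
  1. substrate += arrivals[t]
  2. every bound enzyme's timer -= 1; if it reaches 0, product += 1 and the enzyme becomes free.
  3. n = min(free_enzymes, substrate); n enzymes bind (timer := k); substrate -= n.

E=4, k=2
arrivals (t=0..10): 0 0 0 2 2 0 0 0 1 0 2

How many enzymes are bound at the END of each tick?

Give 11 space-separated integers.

t=0: arr=0 -> substrate=0 bound=0 product=0
t=1: arr=0 -> substrate=0 bound=0 product=0
t=2: arr=0 -> substrate=0 bound=0 product=0
t=3: arr=2 -> substrate=0 bound=2 product=0
t=4: arr=2 -> substrate=0 bound=4 product=0
t=5: arr=0 -> substrate=0 bound=2 product=2
t=6: arr=0 -> substrate=0 bound=0 product=4
t=7: arr=0 -> substrate=0 bound=0 product=4
t=8: arr=1 -> substrate=0 bound=1 product=4
t=9: arr=0 -> substrate=0 bound=1 product=4
t=10: arr=2 -> substrate=0 bound=2 product=5

Answer: 0 0 0 2 4 2 0 0 1 1 2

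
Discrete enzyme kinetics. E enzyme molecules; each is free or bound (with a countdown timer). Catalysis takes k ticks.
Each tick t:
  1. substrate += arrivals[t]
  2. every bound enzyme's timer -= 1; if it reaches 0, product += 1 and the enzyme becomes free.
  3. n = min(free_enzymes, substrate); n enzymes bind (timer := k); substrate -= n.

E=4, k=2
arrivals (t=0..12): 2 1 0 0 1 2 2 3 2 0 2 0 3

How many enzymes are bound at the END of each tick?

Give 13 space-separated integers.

t=0: arr=2 -> substrate=0 bound=2 product=0
t=1: arr=1 -> substrate=0 bound=3 product=0
t=2: arr=0 -> substrate=0 bound=1 product=2
t=3: arr=0 -> substrate=0 bound=0 product=3
t=4: arr=1 -> substrate=0 bound=1 product=3
t=5: arr=2 -> substrate=0 bound=3 product=3
t=6: arr=2 -> substrate=0 bound=4 product=4
t=7: arr=3 -> substrate=1 bound=4 product=6
t=8: arr=2 -> substrate=1 bound=4 product=8
t=9: arr=0 -> substrate=0 bound=3 product=10
t=10: arr=2 -> substrate=0 bound=3 product=12
t=11: arr=0 -> substrate=0 bound=2 product=13
t=12: arr=3 -> substrate=0 bound=3 product=15

Answer: 2 3 1 0 1 3 4 4 4 3 3 2 3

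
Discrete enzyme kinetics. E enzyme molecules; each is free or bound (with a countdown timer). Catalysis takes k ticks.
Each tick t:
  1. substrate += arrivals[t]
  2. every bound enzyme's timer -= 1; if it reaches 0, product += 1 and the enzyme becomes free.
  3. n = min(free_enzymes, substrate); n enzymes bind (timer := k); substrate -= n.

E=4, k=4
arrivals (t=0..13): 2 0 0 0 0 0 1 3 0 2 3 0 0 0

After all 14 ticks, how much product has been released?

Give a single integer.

t=0: arr=2 -> substrate=0 bound=2 product=0
t=1: arr=0 -> substrate=0 bound=2 product=0
t=2: arr=0 -> substrate=0 bound=2 product=0
t=3: arr=0 -> substrate=0 bound=2 product=0
t=4: arr=0 -> substrate=0 bound=0 product=2
t=5: arr=0 -> substrate=0 bound=0 product=2
t=6: arr=1 -> substrate=0 bound=1 product=2
t=7: arr=3 -> substrate=0 bound=4 product=2
t=8: arr=0 -> substrate=0 bound=4 product=2
t=9: arr=2 -> substrate=2 bound=4 product=2
t=10: arr=3 -> substrate=4 bound=4 product=3
t=11: arr=0 -> substrate=1 bound=4 product=6
t=12: arr=0 -> substrate=1 bound=4 product=6
t=13: arr=0 -> substrate=1 bound=4 product=6

Answer: 6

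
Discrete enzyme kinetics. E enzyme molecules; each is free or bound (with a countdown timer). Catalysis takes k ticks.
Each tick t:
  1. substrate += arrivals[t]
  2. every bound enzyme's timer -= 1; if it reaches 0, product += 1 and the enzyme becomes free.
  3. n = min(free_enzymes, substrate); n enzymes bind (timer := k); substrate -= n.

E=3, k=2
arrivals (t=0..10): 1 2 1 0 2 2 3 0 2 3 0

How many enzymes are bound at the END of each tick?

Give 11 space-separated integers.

Answer: 1 3 3 1 2 3 3 3 3 3 3

Derivation:
t=0: arr=1 -> substrate=0 bound=1 product=0
t=1: arr=2 -> substrate=0 bound=3 product=0
t=2: arr=1 -> substrate=0 bound=3 product=1
t=3: arr=0 -> substrate=0 bound=1 product=3
t=4: arr=2 -> substrate=0 bound=2 product=4
t=5: arr=2 -> substrate=1 bound=3 product=4
t=6: arr=3 -> substrate=2 bound=3 product=6
t=7: arr=0 -> substrate=1 bound=3 product=7
t=8: arr=2 -> substrate=1 bound=3 product=9
t=9: arr=3 -> substrate=3 bound=3 product=10
t=10: arr=0 -> substrate=1 bound=3 product=12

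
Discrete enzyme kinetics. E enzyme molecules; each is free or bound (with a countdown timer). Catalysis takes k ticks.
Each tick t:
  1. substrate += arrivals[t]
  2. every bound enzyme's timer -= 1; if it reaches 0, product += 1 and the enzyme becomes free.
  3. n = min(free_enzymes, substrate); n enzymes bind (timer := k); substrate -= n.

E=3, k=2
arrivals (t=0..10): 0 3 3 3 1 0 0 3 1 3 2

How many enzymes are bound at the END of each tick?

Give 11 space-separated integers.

t=0: arr=0 -> substrate=0 bound=0 product=0
t=1: arr=3 -> substrate=0 bound=3 product=0
t=2: arr=3 -> substrate=3 bound=3 product=0
t=3: arr=3 -> substrate=3 bound=3 product=3
t=4: arr=1 -> substrate=4 bound=3 product=3
t=5: arr=0 -> substrate=1 bound=3 product=6
t=6: arr=0 -> substrate=1 bound=3 product=6
t=7: arr=3 -> substrate=1 bound=3 product=9
t=8: arr=1 -> substrate=2 bound=3 product=9
t=9: arr=3 -> substrate=2 bound=3 product=12
t=10: arr=2 -> substrate=4 bound=3 product=12

Answer: 0 3 3 3 3 3 3 3 3 3 3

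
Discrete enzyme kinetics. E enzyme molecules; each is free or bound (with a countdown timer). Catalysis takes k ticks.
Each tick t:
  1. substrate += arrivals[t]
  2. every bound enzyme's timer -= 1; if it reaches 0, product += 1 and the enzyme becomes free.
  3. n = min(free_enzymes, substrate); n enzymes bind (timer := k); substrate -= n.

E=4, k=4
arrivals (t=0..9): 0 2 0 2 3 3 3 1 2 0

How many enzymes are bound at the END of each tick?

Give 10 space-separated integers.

Answer: 0 2 2 4 4 4 4 4 4 4

Derivation:
t=0: arr=0 -> substrate=0 bound=0 product=0
t=1: arr=2 -> substrate=0 bound=2 product=0
t=2: arr=0 -> substrate=0 bound=2 product=0
t=3: arr=2 -> substrate=0 bound=4 product=0
t=4: arr=3 -> substrate=3 bound=4 product=0
t=5: arr=3 -> substrate=4 bound=4 product=2
t=6: arr=3 -> substrate=7 bound=4 product=2
t=7: arr=1 -> substrate=6 bound=4 product=4
t=8: arr=2 -> substrate=8 bound=4 product=4
t=9: arr=0 -> substrate=6 bound=4 product=6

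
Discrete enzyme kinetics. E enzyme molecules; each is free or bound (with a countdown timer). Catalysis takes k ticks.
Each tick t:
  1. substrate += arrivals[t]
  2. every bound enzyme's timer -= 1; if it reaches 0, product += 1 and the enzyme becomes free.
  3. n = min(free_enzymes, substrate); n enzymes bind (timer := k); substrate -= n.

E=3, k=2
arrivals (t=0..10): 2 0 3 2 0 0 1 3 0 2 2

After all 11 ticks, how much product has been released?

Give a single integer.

Answer: 11

Derivation:
t=0: arr=2 -> substrate=0 bound=2 product=0
t=1: arr=0 -> substrate=0 bound=2 product=0
t=2: arr=3 -> substrate=0 bound=3 product=2
t=3: arr=2 -> substrate=2 bound=3 product=2
t=4: arr=0 -> substrate=0 bound=2 product=5
t=5: arr=0 -> substrate=0 bound=2 product=5
t=6: arr=1 -> substrate=0 bound=1 product=7
t=7: arr=3 -> substrate=1 bound=3 product=7
t=8: arr=0 -> substrate=0 bound=3 product=8
t=9: arr=2 -> substrate=0 bound=3 product=10
t=10: arr=2 -> substrate=1 bound=3 product=11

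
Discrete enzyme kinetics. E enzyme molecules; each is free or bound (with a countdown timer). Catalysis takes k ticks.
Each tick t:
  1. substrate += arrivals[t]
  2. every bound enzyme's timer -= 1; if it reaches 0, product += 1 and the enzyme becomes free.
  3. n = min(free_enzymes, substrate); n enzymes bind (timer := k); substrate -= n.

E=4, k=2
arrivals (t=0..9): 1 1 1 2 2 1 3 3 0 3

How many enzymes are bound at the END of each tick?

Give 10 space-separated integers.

t=0: arr=1 -> substrate=0 bound=1 product=0
t=1: arr=1 -> substrate=0 bound=2 product=0
t=2: arr=1 -> substrate=0 bound=2 product=1
t=3: arr=2 -> substrate=0 bound=3 product=2
t=4: arr=2 -> substrate=0 bound=4 product=3
t=5: arr=1 -> substrate=0 bound=3 product=5
t=6: arr=3 -> substrate=0 bound=4 product=7
t=7: arr=3 -> substrate=2 bound=4 product=8
t=8: arr=0 -> substrate=0 bound=3 product=11
t=9: arr=3 -> substrate=1 bound=4 product=12

Answer: 1 2 2 3 4 3 4 4 3 4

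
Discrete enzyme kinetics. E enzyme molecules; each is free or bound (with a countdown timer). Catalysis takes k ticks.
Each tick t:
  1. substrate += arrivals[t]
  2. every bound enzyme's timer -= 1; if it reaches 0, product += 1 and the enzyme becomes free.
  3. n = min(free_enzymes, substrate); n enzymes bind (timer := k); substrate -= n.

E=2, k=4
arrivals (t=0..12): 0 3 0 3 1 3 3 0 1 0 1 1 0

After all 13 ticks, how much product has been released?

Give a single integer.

Answer: 4

Derivation:
t=0: arr=0 -> substrate=0 bound=0 product=0
t=1: arr=3 -> substrate=1 bound=2 product=0
t=2: arr=0 -> substrate=1 bound=2 product=0
t=3: arr=3 -> substrate=4 bound=2 product=0
t=4: arr=1 -> substrate=5 bound=2 product=0
t=5: arr=3 -> substrate=6 bound=2 product=2
t=6: arr=3 -> substrate=9 bound=2 product=2
t=7: arr=0 -> substrate=9 bound=2 product=2
t=8: arr=1 -> substrate=10 bound=2 product=2
t=9: arr=0 -> substrate=8 bound=2 product=4
t=10: arr=1 -> substrate=9 bound=2 product=4
t=11: arr=1 -> substrate=10 bound=2 product=4
t=12: arr=0 -> substrate=10 bound=2 product=4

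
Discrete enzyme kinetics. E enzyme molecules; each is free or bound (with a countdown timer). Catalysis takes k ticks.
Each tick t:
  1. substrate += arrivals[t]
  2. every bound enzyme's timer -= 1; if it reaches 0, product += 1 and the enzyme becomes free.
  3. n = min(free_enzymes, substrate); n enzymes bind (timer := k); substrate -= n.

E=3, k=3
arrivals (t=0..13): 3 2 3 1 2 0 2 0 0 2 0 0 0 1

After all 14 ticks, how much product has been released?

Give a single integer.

t=0: arr=3 -> substrate=0 bound=3 product=0
t=1: arr=2 -> substrate=2 bound=3 product=0
t=2: arr=3 -> substrate=5 bound=3 product=0
t=3: arr=1 -> substrate=3 bound=3 product=3
t=4: arr=2 -> substrate=5 bound=3 product=3
t=5: arr=0 -> substrate=5 bound=3 product=3
t=6: arr=2 -> substrate=4 bound=3 product=6
t=7: arr=0 -> substrate=4 bound=3 product=6
t=8: arr=0 -> substrate=4 bound=3 product=6
t=9: arr=2 -> substrate=3 bound=3 product=9
t=10: arr=0 -> substrate=3 bound=3 product=9
t=11: arr=0 -> substrate=3 bound=3 product=9
t=12: arr=0 -> substrate=0 bound=3 product=12
t=13: arr=1 -> substrate=1 bound=3 product=12

Answer: 12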